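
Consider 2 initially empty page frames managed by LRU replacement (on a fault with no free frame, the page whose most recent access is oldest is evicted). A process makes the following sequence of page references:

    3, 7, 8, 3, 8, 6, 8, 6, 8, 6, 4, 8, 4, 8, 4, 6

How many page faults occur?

3 → miss, frames (3)
7 → miss, frames (3 7)
8 → miss, evict 3, frames (7 8)
3 → miss, evict 7, frames (8 3)
8 → hit
6 → miss, evict 3, frames (8 6)
8 → hit
6 → hit
8 → hit
6 → hit
4 → miss, evict 8, frames (6 4)
8 → miss, evict 6, frames (4 8)
4 → hit
8 → hit
4 → hit
6 → miss, evict 8, frames (4 6)
Page faults: 8.

8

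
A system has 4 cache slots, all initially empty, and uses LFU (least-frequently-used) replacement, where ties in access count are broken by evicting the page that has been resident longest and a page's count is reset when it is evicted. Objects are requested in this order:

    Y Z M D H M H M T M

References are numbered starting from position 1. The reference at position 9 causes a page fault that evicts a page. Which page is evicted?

pos 1: Y: miss, frames [Y]
pos 2: Z: miss, frames [Y, Z]
pos 3: M: miss, frames [Y, Z, M]
pos 4: D: miss, frames [Y, Z, M, D]
pos 5: H: miss, evict Y, frames [Z, M, D, H]
pos 6: M: hit
pos 7: H: hit
pos 8: M: hit
pos 9: T: miss, evict Z, frames [M, D, H, T]
At position 9, page Z is evicted.

Z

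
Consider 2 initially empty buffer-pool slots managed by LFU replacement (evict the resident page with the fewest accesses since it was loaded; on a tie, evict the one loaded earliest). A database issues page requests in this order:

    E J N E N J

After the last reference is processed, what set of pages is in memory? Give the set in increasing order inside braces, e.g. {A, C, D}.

{J, N}

E: fault, frames (E)
J: fault, frames (E J)
N: fault, evict E, frames (J N)
E: fault, evict J, frames (N E)
N: hit
J: fault, evict E, frames (N J)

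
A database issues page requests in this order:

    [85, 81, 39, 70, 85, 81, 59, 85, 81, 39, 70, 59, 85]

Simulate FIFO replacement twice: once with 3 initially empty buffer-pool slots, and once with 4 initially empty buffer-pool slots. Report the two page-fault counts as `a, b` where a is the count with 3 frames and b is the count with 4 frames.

3 frames: F F F F F F F . . F F . F → 10 faults.
4 frames: F F F F . . F F F F F F F → 11 faults.
11 > 10: adding a frame increased faults — Belady's anomaly.

10, 11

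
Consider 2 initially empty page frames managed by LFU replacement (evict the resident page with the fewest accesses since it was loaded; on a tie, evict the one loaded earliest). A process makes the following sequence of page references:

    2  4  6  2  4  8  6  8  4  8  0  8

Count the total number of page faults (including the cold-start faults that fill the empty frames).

9

2 → fault, frames (2)
4 → fault, frames (2 4)
6 → fault, evict 2, frames (4 6)
2 → fault, evict 4, frames (6 2)
4 → fault, evict 6, frames (2 4)
8 → fault, evict 2, frames (4 8)
6 → fault, evict 4, frames (8 6)
8 → hit
4 → fault, evict 6, frames (8 4)
8 → hit
0 → fault, evict 4, frames (8 0)
8 → hit
Page faults: 9.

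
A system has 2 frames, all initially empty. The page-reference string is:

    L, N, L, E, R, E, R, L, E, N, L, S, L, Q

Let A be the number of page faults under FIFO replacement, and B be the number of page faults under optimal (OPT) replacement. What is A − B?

2

Under FIFO: F F . F F . . F F F F F . F → 10 faults.
Under OPT: F F . F F . . F . F . F . F → 8 faults.
A − B = 10 − 8 = 2.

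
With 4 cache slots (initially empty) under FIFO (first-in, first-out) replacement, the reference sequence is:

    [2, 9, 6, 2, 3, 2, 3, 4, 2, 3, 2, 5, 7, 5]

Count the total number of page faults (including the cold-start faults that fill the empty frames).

8

2 -> miss, frames (2)
9 -> miss, frames (2 9)
6 -> miss, frames (2 9 6)
2 -> hit
3 -> miss, frames (2 9 6 3)
2 -> hit
3 -> hit
4 -> miss, evict 2, frames (9 6 3 4)
2 -> miss, evict 9, frames (6 3 4 2)
3 -> hit
2 -> hit
5 -> miss, evict 6, frames (3 4 2 5)
7 -> miss, evict 3, frames (4 2 5 7)
5 -> hit
Page faults: 8.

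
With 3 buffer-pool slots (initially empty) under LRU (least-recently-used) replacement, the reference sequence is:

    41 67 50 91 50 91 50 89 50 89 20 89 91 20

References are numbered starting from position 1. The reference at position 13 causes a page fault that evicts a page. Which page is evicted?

pos 1: 41 → miss, frames {41}
pos 2: 67 → miss, frames {41,67}
pos 3: 50 → miss, frames {41,67,50}
pos 4: 91 → miss, evict 41, frames {67,50,91}
pos 5: 50 → hit
pos 6: 91 → hit
pos 7: 50 → hit
pos 8: 89 → miss, evict 67, frames {91,50,89}
pos 9: 50 → hit
pos 10: 89 → hit
pos 11: 20 → miss, evict 91, frames {50,89,20}
pos 12: 89 → hit
pos 13: 91 → miss, evict 50, frames {20,89,91}
At position 13, page 50 is evicted.

50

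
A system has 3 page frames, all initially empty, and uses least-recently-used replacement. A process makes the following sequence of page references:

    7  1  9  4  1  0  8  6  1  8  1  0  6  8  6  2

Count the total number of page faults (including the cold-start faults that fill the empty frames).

12

7 → fault, frames [7]
1 → fault, frames [7, 1]
9 → fault, frames [7, 1, 9]
4 → fault, evict 7, frames [1, 9, 4]
1 → hit
0 → fault, evict 9, frames [4, 1, 0]
8 → fault, evict 4, frames [1, 0, 8]
6 → fault, evict 1, frames [0, 8, 6]
1 → fault, evict 0, frames [8, 6, 1]
8 → hit
1 → hit
0 → fault, evict 6, frames [8, 1, 0]
6 → fault, evict 8, frames [1, 0, 6]
8 → fault, evict 1, frames [0, 6, 8]
6 → hit
2 → fault, evict 0, frames [8, 6, 2]
Page faults: 12.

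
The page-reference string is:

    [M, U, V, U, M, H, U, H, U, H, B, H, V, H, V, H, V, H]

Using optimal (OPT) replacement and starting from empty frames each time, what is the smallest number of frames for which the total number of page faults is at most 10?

2

f=1: 18 faults
f=2: 7 faults
f=3: 5 faults
f=4: 5 faults
f=5: 5 faults
Smallest f with faults ≤ 10 is 2.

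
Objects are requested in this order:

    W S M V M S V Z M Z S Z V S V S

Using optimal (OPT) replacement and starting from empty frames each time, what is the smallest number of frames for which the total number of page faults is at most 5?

4

f=1: 16 faults
f=2: 9 faults
f=3: 6 faults
f=4: 5 faults
f=5: 5 faults
Smallest f with faults ≤ 5 is 4.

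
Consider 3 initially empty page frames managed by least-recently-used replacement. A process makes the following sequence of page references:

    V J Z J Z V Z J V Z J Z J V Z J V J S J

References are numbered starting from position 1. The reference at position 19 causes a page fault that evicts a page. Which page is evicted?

pos 1: V -> fault, frames {V}
pos 2: J -> fault, frames {V,J}
pos 3: Z -> fault, frames {V,J,Z}
pos 4: J -> hit
pos 5: Z -> hit
pos 6: V -> hit
pos 7: Z -> hit
pos 8: J -> hit
pos 9: V -> hit
pos 10: Z -> hit
pos 11: J -> hit
pos 12: Z -> hit
pos 13: J -> hit
pos 14: V -> hit
pos 15: Z -> hit
pos 16: J -> hit
pos 17: V -> hit
pos 18: J -> hit
pos 19: S -> fault, evict Z, frames {V,J,S}
At position 19, page Z is evicted.

Z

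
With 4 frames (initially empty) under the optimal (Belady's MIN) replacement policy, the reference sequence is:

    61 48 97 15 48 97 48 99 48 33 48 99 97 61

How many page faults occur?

7

61 → miss, frames (61)
48 → miss, frames (61 48)
97 → miss, frames (61 48 97)
15 → miss, frames (61 48 97 15)
48 → hit
97 → hit
48 → hit
99 → miss, evict 15, frames (61 48 97 99)
48 → hit
33 → miss, evict 61, frames (48 97 99 33)
48 → hit
99 → hit
97 → hit
61 → miss, evict 33, frames (48 97 99 61)
Page faults: 7.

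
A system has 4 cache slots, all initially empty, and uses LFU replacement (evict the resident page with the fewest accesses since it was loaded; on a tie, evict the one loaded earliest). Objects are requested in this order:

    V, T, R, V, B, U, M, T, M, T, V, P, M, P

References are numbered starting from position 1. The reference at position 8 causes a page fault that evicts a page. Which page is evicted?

pos 1: V -> fault, frames (V)
pos 2: T -> fault, frames (V T)
pos 3: R -> fault, frames (V T R)
pos 4: V -> hit
pos 5: B -> fault, frames (V T R B)
pos 6: U -> fault, evict T, frames (V R B U)
pos 7: M -> fault, evict R, frames (V B U M)
pos 8: T -> fault, evict B, frames (V U M T)
At position 8, page B is evicted.

B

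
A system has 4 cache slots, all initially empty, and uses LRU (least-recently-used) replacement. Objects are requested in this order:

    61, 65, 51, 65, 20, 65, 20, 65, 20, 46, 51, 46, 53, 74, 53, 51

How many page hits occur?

61 → miss, frames (61)
65 → miss, frames (61 65)
51 → miss, frames (61 65 51)
65 → hit
20 → miss, frames (61 51 65 20)
65 → hit
20 → hit
65 → hit
20 → hit
46 → miss, evict 61, frames (51 65 20 46)
51 → hit
46 → hit
53 → miss, evict 65, frames (20 51 46 53)
74 → miss, evict 20, frames (51 46 53 74)
53 → hit
51 → hit
Hits: 9.

9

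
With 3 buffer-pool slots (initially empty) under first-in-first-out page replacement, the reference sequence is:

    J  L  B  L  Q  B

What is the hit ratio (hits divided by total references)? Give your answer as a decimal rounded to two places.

J → fault, frames (J)
L → fault, frames (J L)
B → fault, frames (J L B)
L → hit
Q → fault, evict J, frames (L B Q)
B → hit
Hits: 2 of 6 references → 2/6 = 0.3333.

0.33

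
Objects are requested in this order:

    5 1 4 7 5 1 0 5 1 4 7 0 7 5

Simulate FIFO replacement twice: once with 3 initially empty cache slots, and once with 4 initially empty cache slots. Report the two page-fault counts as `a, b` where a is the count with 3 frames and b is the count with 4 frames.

3 frames: F F F F F F F . . F F . . F → 10 faults.
4 frames: F F F F . . F F F F F F . F → 11 faults.
11 > 10: adding a frame increased faults — Belady's anomaly.

10, 11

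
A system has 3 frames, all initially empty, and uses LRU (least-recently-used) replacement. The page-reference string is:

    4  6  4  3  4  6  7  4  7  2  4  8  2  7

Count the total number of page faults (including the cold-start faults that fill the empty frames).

7

4 → miss, frames {4}
6 → miss, frames {4,6}
4 → hit
3 → miss, frames {6,4,3}
4 → hit
6 → hit
7 → miss, evict 3, frames {4,6,7}
4 → hit
7 → hit
2 → miss, evict 6, frames {4,7,2}
4 → hit
8 → miss, evict 7, frames {2,4,8}
2 → hit
7 → miss, evict 4, frames {8,2,7}
Page faults: 7.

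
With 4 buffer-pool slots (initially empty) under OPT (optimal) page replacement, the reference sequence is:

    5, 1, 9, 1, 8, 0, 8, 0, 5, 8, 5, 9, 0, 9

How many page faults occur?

5

5 → miss, frames (5)
1 → miss, frames (5 1)
9 → miss, frames (5 1 9)
1 → hit
8 → miss, frames (5 1 9 8)
0 → miss, evict 1, frames (5 9 8 0)
8 → hit
0 → hit
5 → hit
8 → hit
5 → hit
9 → hit
0 → hit
9 → hit
Page faults: 5.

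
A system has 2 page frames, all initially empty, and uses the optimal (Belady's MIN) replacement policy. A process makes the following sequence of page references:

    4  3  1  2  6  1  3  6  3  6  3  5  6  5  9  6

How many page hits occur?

4 -> miss, frames {4}
3 -> miss, frames {4,3}
1 -> miss, evict 4, frames {3,1}
2 -> miss, evict 3, frames {1,2}
6 -> miss, evict 2, frames {1,6}
1 -> hit
3 -> miss, evict 1, frames {6,3}
6 -> hit
3 -> hit
6 -> hit
3 -> hit
5 -> miss, evict 3, frames {6,5}
6 -> hit
5 -> hit
9 -> miss, evict 5, frames {6,9}
6 -> hit
Hits: 8.

8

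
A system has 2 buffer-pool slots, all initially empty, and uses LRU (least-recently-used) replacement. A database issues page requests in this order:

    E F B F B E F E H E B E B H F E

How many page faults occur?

E -> fault, frames {E}
F -> fault, frames {E,F}
B -> fault, evict E, frames {F,B}
F -> hit
B -> hit
E -> fault, evict F, frames {B,E}
F -> fault, evict B, frames {E,F}
E -> hit
H -> fault, evict F, frames {E,H}
E -> hit
B -> fault, evict H, frames {E,B}
E -> hit
B -> hit
H -> fault, evict E, frames {B,H}
F -> fault, evict B, frames {H,F}
E -> fault, evict H, frames {F,E}
Page faults: 10.

10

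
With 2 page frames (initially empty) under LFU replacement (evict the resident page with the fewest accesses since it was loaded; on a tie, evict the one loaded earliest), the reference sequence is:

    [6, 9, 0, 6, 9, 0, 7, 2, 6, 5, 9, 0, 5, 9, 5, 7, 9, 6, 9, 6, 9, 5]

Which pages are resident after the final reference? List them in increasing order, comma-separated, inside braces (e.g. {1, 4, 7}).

{5, 9}

6: miss, frames [6]
9: miss, frames [6, 9]
0: miss, evict 6, frames [9, 0]
6: miss, evict 9, frames [0, 6]
9: miss, evict 0, frames [6, 9]
0: miss, evict 6, frames [9, 0]
7: miss, evict 9, frames [0, 7]
2: miss, evict 0, frames [7, 2]
6: miss, evict 7, frames [2, 6]
5: miss, evict 2, frames [6, 5]
9: miss, evict 6, frames [5, 9]
0: miss, evict 5, frames [9, 0]
5: miss, evict 9, frames [0, 5]
9: miss, evict 0, frames [5, 9]
5: hit
7: miss, evict 9, frames [5, 7]
9: miss, evict 7, frames [5, 9]
6: miss, evict 9, frames [5, 6]
9: miss, evict 6, frames [5, 9]
6: miss, evict 9, frames [5, 6]
9: miss, evict 6, frames [5, 9]
5: hit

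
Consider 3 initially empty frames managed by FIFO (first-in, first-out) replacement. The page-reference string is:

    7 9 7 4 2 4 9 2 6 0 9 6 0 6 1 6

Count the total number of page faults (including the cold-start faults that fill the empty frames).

9

7: miss, frames [7]
9: miss, frames [7, 9]
7: hit
4: miss, frames [7, 9, 4]
2: miss, evict 7, frames [9, 4, 2]
4: hit
9: hit
2: hit
6: miss, evict 9, frames [4, 2, 6]
0: miss, evict 4, frames [2, 6, 0]
9: miss, evict 2, frames [6, 0, 9]
6: hit
0: hit
6: hit
1: miss, evict 6, frames [0, 9, 1]
6: miss, evict 0, frames [9, 1, 6]
Page faults: 9.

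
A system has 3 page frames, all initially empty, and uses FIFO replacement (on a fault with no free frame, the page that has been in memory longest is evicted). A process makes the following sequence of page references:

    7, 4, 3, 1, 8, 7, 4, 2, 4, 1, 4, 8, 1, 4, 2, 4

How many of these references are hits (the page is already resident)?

4

7: fault, frames [7]
4: fault, frames [7, 4]
3: fault, frames [7, 4, 3]
1: fault, evict 7, frames [4, 3, 1]
8: fault, evict 4, frames [3, 1, 8]
7: fault, evict 3, frames [1, 8, 7]
4: fault, evict 1, frames [8, 7, 4]
2: fault, evict 8, frames [7, 4, 2]
4: hit
1: fault, evict 7, frames [4, 2, 1]
4: hit
8: fault, evict 4, frames [2, 1, 8]
1: hit
4: fault, evict 2, frames [1, 8, 4]
2: fault, evict 1, frames [8, 4, 2]
4: hit
Hits: 4.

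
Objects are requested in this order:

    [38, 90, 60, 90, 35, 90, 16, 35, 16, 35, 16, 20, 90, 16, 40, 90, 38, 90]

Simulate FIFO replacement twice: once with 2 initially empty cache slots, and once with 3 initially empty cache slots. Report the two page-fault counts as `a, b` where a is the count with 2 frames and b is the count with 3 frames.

13, 9

2 frames: F F F . F F F F . . . F F F F F F . → 13 faults.
3 frames: F F F . F . F . . . . F F . F . F . → 9 faults.
9 < 13: adding a frame reduced faults, as is typical.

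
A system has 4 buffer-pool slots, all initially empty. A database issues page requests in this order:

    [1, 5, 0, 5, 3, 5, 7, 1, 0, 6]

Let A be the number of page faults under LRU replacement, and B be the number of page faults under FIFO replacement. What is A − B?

Under LRU: F F F . F . F F F F → 8 faults.
Under FIFO: F F F . F . F F . F → 7 faults.
A − B = 8 − 7 = 1.

1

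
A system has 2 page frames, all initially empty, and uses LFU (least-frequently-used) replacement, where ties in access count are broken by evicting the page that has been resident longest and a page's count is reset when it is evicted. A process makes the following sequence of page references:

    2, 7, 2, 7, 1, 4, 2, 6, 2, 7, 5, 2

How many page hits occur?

2 -> fault, frames {2}
7 -> fault, frames {2,7}
2 -> hit
7 -> hit
1 -> fault, evict 2, frames {7,1}
4 -> fault, evict 1, frames {7,4}
2 -> fault, evict 4, frames {7,2}
6 -> fault, evict 2, frames {7,6}
2 -> fault, evict 6, frames {7,2}
7 -> hit
5 -> fault, evict 2, frames {7,5}
2 -> fault, evict 5, frames {7,2}
Hits: 3.

3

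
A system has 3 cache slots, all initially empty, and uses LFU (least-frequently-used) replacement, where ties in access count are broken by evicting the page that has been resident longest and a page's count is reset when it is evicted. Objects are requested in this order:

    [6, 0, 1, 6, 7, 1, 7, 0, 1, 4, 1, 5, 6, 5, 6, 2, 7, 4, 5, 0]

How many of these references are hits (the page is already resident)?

6 -> fault, frames [6]
0 -> fault, frames [6, 0]
1 -> fault, frames [6, 0, 1]
6 -> hit
7 -> fault, evict 0, frames [6, 1, 7]
1 -> hit
7 -> hit
0 -> fault, evict 6, frames [1, 7, 0]
1 -> hit
4 -> fault, evict 0, frames [1, 7, 4]
1 -> hit
5 -> fault, evict 4, frames [1, 7, 5]
6 -> fault, evict 5, frames [1, 7, 6]
5 -> fault, evict 6, frames [1, 7, 5]
6 -> fault, evict 5, frames [1, 7, 6]
2 -> fault, evict 6, frames [1, 7, 2]
7 -> hit
4 -> fault, evict 2, frames [1, 7, 4]
5 -> fault, evict 4, frames [1, 7, 5]
0 -> fault, evict 5, frames [1, 7, 0]
Hits: 6.

6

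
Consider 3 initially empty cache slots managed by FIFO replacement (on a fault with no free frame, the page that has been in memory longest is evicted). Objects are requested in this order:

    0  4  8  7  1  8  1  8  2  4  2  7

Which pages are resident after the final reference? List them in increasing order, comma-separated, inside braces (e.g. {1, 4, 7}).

0 → miss, frames (0)
4 → miss, frames (0 4)
8 → miss, frames (0 4 8)
7 → miss, evict 0, frames (4 8 7)
1 → miss, evict 4, frames (8 7 1)
8 → hit
1 → hit
8 → hit
2 → miss, evict 8, frames (7 1 2)
4 → miss, evict 7, frames (1 2 4)
2 → hit
7 → miss, evict 1, frames (2 4 7)

{2, 4, 7}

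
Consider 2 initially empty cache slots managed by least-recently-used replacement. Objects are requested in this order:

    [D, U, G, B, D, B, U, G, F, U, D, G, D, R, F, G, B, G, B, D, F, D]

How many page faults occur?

D → miss, frames [D]
U → miss, frames [D, U]
G → miss, evict D, frames [U, G]
B → miss, evict U, frames [G, B]
D → miss, evict G, frames [B, D]
B → hit
U → miss, evict D, frames [B, U]
G → miss, evict B, frames [U, G]
F → miss, evict U, frames [G, F]
U → miss, evict G, frames [F, U]
D → miss, evict F, frames [U, D]
G → miss, evict U, frames [D, G]
D → hit
R → miss, evict G, frames [D, R]
F → miss, evict D, frames [R, F]
G → miss, evict R, frames [F, G]
B → miss, evict F, frames [G, B]
G → hit
B → hit
D → miss, evict G, frames [B, D]
F → miss, evict B, frames [D, F]
D → hit
Page faults: 17.

17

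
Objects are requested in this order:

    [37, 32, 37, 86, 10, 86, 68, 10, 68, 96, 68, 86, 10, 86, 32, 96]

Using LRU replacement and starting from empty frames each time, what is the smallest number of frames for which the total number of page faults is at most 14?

2

f=1: 16 faults
f=2: 11 faults
f=3: 10 faults
f=4: 8 faults
f=5: 7 faults
f=6: 6 faults
Smallest f with faults ≤ 14 is 2.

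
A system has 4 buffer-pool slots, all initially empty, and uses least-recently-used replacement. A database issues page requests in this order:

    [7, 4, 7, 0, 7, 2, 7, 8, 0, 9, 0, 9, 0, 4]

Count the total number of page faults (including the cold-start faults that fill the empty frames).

7 → miss, frames {7}
4 → miss, frames {7,4}
7 → hit
0 → miss, frames {4,7,0}
7 → hit
2 → miss, frames {4,0,7,2}
7 → hit
8 → miss, evict 4, frames {0,2,7,8}
0 → hit
9 → miss, evict 2, frames {7,8,0,9}
0 → hit
9 → hit
0 → hit
4 → miss, evict 7, frames {8,9,0,4}
Page faults: 7.

7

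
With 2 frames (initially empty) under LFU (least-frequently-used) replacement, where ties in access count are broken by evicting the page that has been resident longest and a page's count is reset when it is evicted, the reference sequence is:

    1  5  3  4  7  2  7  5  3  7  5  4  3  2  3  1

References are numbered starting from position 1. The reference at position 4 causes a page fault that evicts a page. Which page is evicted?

5

pos 1: 1 → fault, frames [1]
pos 2: 5 → fault, frames [1, 5]
pos 3: 3 → fault, evict 1, frames [5, 3]
pos 4: 4 → fault, evict 5, frames [3, 4]
At position 4, page 5 is evicted.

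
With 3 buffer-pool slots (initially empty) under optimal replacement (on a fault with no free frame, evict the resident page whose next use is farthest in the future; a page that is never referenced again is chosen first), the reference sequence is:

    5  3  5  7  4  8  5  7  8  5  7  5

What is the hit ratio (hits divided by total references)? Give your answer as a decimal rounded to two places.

5 → miss, frames (5)
3 → miss, frames (5 3)
5 → hit
7 → miss, frames (5 3 7)
4 → miss, evict 3, frames (5 7 4)
8 → miss, evict 4, frames (5 7 8)
5 → hit
7 → hit
8 → hit
5 → hit
7 → hit
5 → hit
Hits: 7 of 12 references → 7/12 = 0.5833.

0.58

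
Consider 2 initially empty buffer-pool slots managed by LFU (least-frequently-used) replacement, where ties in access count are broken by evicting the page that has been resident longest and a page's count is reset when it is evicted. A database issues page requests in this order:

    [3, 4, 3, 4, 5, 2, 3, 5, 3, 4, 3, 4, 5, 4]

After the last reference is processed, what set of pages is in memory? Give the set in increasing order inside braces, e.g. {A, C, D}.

{4, 5}

3 -> miss, frames [3]
4 -> miss, frames [3, 4]
3 -> hit
4 -> hit
5 -> miss, evict 3, frames [4, 5]
2 -> miss, evict 5, frames [4, 2]
3 -> miss, evict 2, frames [4, 3]
5 -> miss, evict 3, frames [4, 5]
3 -> miss, evict 5, frames [4, 3]
4 -> hit
3 -> hit
4 -> hit
5 -> miss, evict 3, frames [4, 5]
4 -> hit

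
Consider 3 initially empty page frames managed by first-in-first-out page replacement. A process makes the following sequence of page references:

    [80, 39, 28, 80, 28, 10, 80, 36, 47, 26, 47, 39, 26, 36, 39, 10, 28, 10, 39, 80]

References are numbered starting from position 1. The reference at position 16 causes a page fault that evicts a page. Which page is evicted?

26

pos 1: 80 → fault, frames {80}
pos 2: 39 → fault, frames {80,39}
pos 3: 28 → fault, frames {80,39,28}
pos 4: 80 → hit
pos 5: 28 → hit
pos 6: 10 → fault, evict 80, frames {39,28,10}
pos 7: 80 → fault, evict 39, frames {28,10,80}
pos 8: 36 → fault, evict 28, frames {10,80,36}
pos 9: 47 → fault, evict 10, frames {80,36,47}
pos 10: 26 → fault, evict 80, frames {36,47,26}
pos 11: 47 → hit
pos 12: 39 → fault, evict 36, frames {47,26,39}
pos 13: 26 → hit
pos 14: 36 → fault, evict 47, frames {26,39,36}
pos 15: 39 → hit
pos 16: 10 → fault, evict 26, frames {39,36,10}
At position 16, page 26 is evicted.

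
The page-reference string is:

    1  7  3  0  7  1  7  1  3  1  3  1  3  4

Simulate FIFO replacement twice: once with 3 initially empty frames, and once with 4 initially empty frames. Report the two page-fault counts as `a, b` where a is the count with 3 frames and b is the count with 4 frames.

3 frames: F F F F . F F . F . . . . F → 8 faults.
4 frames: F F F F . . . . . . . . . F → 5 faults.
5 < 8: adding a frame reduced faults, as is typical.

8, 5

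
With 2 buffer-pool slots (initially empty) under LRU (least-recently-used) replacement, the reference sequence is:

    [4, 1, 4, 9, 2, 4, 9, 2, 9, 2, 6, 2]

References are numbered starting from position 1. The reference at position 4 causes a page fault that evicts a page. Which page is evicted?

1

pos 1: 4 -> miss, frames (4)
pos 2: 1 -> miss, frames (4 1)
pos 3: 4 -> hit
pos 4: 9 -> miss, evict 1, frames (4 9)
At position 4, page 1 is evicted.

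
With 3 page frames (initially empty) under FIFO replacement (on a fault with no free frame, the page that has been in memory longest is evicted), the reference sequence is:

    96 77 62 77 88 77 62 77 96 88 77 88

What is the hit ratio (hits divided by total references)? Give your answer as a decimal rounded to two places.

0.50

96: fault, frames {96}
77: fault, frames {96,77}
62: fault, frames {96,77,62}
77: hit
88: fault, evict 96, frames {77,62,88}
77: hit
62: hit
77: hit
96: fault, evict 77, frames {62,88,96}
88: hit
77: fault, evict 62, frames {88,96,77}
88: hit
Hits: 6 of 12 references → 6/12 = 0.5000.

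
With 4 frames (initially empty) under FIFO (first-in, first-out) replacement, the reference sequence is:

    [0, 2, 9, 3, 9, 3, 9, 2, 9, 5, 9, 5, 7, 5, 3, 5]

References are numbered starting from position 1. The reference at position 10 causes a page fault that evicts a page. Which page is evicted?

0

pos 1: 0 → miss, frames (0)
pos 2: 2 → miss, frames (0 2)
pos 3: 9 → miss, frames (0 2 9)
pos 4: 3 → miss, frames (0 2 9 3)
pos 5: 9 → hit
pos 6: 3 → hit
pos 7: 9 → hit
pos 8: 2 → hit
pos 9: 9 → hit
pos 10: 5 → miss, evict 0, frames (2 9 3 5)
At position 10, page 0 is evicted.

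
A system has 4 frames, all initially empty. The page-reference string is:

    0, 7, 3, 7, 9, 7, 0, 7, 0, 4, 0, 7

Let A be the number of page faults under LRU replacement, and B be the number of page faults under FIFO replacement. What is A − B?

Under LRU: F F F . F . . . . F . . → 5 faults.
Under FIFO: F F F . F . . . . F F F → 7 faults.
A − B = 5 − 7 = -2.

-2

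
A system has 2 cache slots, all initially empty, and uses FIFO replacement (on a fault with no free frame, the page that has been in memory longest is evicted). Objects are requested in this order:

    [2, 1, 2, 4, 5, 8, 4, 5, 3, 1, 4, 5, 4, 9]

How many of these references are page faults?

2 → fault, frames [2]
1 → fault, frames [2, 1]
2 → hit
4 → fault, evict 2, frames [1, 4]
5 → fault, evict 1, frames [4, 5]
8 → fault, evict 4, frames [5, 8]
4 → fault, evict 5, frames [8, 4]
5 → fault, evict 8, frames [4, 5]
3 → fault, evict 4, frames [5, 3]
1 → fault, evict 5, frames [3, 1]
4 → fault, evict 3, frames [1, 4]
5 → fault, evict 1, frames [4, 5]
4 → hit
9 → fault, evict 4, frames [5, 9]
Page faults: 12.

12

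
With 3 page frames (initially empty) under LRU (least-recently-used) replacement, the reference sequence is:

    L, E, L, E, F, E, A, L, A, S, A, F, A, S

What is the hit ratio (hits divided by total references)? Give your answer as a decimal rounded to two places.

L: miss, frames (L)
E: miss, frames (L E)
L: hit
E: hit
F: miss, frames (L E F)
E: hit
A: miss, evict L, frames (F E A)
L: miss, evict F, frames (E A L)
A: hit
S: miss, evict E, frames (L A S)
A: hit
F: miss, evict L, frames (S A F)
A: hit
S: hit
Hits: 7 of 14 references → 7/14 = 0.5000.

0.50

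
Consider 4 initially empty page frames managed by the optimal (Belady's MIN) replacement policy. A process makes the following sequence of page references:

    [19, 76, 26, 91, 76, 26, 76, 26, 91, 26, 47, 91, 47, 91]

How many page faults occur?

5

19 -> fault, frames {19}
76 -> fault, frames {19,76}
26 -> fault, frames {19,76,26}
91 -> fault, frames {19,76,26,91}
76 -> hit
26 -> hit
76 -> hit
26 -> hit
91 -> hit
26 -> hit
47 -> fault, evict 26, frames {19,76,91,47}
91 -> hit
47 -> hit
91 -> hit
Page faults: 5.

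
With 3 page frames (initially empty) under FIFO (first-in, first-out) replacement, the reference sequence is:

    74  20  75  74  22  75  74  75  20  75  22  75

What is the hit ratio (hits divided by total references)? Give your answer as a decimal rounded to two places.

74 → fault, frames (74)
20 → fault, frames (74 20)
75 → fault, frames (74 20 75)
74 → hit
22 → fault, evict 74, frames (20 75 22)
75 → hit
74 → fault, evict 20, frames (75 22 74)
75 → hit
20 → fault, evict 75, frames (22 74 20)
75 → fault, evict 22, frames (74 20 75)
22 → fault, evict 74, frames (20 75 22)
75 → hit
Hits: 4 of 12 references → 4/12 = 0.3333.

0.33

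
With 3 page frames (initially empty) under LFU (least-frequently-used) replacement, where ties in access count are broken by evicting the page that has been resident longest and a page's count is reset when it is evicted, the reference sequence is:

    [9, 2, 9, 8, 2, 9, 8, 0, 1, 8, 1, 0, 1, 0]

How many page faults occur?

8

9: fault, frames [9]
2: fault, frames [9, 2]
9: hit
8: fault, frames [9, 2, 8]
2: hit
9: hit
8: hit
0: fault, evict 2, frames [9, 8, 0]
1: fault, evict 0, frames [9, 8, 1]
8: hit
1: hit
0: fault, evict 1, frames [9, 8, 0]
1: fault, evict 0, frames [9, 8, 1]
0: fault, evict 1, frames [9, 8, 0]
Page faults: 8.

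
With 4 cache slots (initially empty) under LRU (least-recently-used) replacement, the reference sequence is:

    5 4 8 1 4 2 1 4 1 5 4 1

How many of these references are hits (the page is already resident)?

6

5 -> miss, frames (5)
4 -> miss, frames (5 4)
8 -> miss, frames (5 4 8)
1 -> miss, frames (5 4 8 1)
4 -> hit
2 -> miss, evict 5, frames (8 1 4 2)
1 -> hit
4 -> hit
1 -> hit
5 -> miss, evict 8, frames (2 4 1 5)
4 -> hit
1 -> hit
Hits: 6.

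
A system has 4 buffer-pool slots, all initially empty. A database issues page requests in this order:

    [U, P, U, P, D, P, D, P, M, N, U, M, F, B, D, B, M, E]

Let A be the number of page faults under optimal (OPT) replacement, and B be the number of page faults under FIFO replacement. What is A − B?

Under OPT: F F . . F . . . F F . . F F . . . F → 8 faults.
Under FIFO: F F . . F . . . F F F . F F F . F F → 11 faults.
A − B = 8 − 11 = -3.

-3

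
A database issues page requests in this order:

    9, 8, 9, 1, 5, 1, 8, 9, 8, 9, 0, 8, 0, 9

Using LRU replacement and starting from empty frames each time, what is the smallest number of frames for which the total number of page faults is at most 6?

f=1: 14 faults
f=2: 9 faults
f=3: 7 faults
f=4: 5 faults
f=5: 5 faults
Smallest f with faults ≤ 6 is 4.

4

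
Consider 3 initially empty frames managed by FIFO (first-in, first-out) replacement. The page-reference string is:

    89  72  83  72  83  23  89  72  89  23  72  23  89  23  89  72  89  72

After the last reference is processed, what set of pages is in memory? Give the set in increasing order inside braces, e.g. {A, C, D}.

{23, 72, 89}

89: fault, frames [89]
72: fault, frames [89, 72]
83: fault, frames [89, 72, 83]
72: hit
83: hit
23: fault, evict 89, frames [72, 83, 23]
89: fault, evict 72, frames [83, 23, 89]
72: fault, evict 83, frames [23, 89, 72]
89: hit
23: hit
72: hit
23: hit
89: hit
23: hit
89: hit
72: hit
89: hit
72: hit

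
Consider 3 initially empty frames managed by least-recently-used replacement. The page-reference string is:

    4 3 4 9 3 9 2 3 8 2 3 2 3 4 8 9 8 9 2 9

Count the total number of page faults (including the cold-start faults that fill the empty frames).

4: miss, frames [4]
3: miss, frames [4, 3]
4: hit
9: miss, frames [3, 4, 9]
3: hit
9: hit
2: miss, evict 4, frames [3, 9, 2]
3: hit
8: miss, evict 9, frames [2, 3, 8]
2: hit
3: hit
2: hit
3: hit
4: miss, evict 8, frames [2, 3, 4]
8: miss, evict 2, frames [3, 4, 8]
9: miss, evict 3, frames [4, 8, 9]
8: hit
9: hit
2: miss, evict 4, frames [8, 9, 2]
9: hit
Page faults: 9.

9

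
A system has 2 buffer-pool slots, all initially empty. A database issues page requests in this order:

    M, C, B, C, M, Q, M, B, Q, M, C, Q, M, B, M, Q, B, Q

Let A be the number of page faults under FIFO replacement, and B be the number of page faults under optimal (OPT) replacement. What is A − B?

Under FIFO: F F F . F F . F . F F F F F . F . . → 12 faults.
Under OPT: F F F . F F . F . F F . F F . F . . → 11 faults.
A − B = 12 − 11 = 1.

1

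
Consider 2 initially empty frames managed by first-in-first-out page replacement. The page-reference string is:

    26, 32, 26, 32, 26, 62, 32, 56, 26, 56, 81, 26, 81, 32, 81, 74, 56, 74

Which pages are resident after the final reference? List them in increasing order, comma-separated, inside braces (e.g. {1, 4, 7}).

26: fault, frames {26}
32: fault, frames {26,32}
26: hit
32: hit
26: hit
62: fault, evict 26, frames {32,62}
32: hit
56: fault, evict 32, frames {62,56}
26: fault, evict 62, frames {56,26}
56: hit
81: fault, evict 56, frames {26,81}
26: hit
81: hit
32: fault, evict 26, frames {81,32}
81: hit
74: fault, evict 81, frames {32,74}
56: fault, evict 32, frames {74,56}
74: hit

{56, 74}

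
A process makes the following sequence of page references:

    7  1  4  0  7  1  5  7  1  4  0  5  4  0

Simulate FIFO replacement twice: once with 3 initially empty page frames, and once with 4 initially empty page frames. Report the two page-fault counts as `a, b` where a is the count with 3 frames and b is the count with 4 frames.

9, 10

3 frames: F F F F F F F . . F F . . . → 9 faults.
4 frames: F F F F . . F F F F F F . . → 10 faults.
10 > 9: adding a frame increased faults — Belady's anomaly.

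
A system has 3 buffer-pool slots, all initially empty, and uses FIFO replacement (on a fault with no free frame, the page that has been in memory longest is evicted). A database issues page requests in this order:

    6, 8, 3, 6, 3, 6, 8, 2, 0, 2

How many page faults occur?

6 → miss, frames [6]
8 → miss, frames [6, 8]
3 → miss, frames [6, 8, 3]
6 → hit
3 → hit
6 → hit
8 → hit
2 → miss, evict 6, frames [8, 3, 2]
0 → miss, evict 8, frames [3, 2, 0]
2 → hit
Page faults: 5.

5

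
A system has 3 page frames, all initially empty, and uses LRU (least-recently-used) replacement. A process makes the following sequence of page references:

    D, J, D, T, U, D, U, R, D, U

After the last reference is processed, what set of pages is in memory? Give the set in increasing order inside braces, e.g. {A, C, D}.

{D, R, U}

D → fault, frames [D]
J → fault, frames [D, J]
D → hit
T → fault, frames [J, D, T]
U → fault, evict J, frames [D, T, U]
D → hit
U → hit
R → fault, evict T, frames [D, U, R]
D → hit
U → hit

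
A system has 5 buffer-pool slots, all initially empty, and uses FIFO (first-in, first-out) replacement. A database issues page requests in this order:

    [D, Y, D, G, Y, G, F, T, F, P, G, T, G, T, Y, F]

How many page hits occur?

10

D: miss, frames (D)
Y: miss, frames (D Y)
D: hit
G: miss, frames (D Y G)
Y: hit
G: hit
F: miss, frames (D Y G F)
T: miss, frames (D Y G F T)
F: hit
P: miss, evict D, frames (Y G F T P)
G: hit
T: hit
G: hit
T: hit
Y: hit
F: hit
Hits: 10.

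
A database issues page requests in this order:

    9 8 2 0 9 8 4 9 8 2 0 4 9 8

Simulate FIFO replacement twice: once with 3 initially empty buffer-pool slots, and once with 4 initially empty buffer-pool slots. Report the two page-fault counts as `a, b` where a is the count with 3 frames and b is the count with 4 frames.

11, 12

3 frames: F F F F F F F . . F F . F F → 11 faults.
4 frames: F F F F . . F F F F F F F F → 12 faults.
12 > 11: adding a frame increased faults — Belady's anomaly.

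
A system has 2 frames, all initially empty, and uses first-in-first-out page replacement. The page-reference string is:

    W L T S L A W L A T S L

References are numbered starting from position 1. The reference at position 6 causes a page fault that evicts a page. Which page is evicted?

pos 1: W -> miss, frames (W)
pos 2: L -> miss, frames (W L)
pos 3: T -> miss, evict W, frames (L T)
pos 4: S -> miss, evict L, frames (T S)
pos 5: L -> miss, evict T, frames (S L)
pos 6: A -> miss, evict S, frames (L A)
At position 6, page S is evicted.

S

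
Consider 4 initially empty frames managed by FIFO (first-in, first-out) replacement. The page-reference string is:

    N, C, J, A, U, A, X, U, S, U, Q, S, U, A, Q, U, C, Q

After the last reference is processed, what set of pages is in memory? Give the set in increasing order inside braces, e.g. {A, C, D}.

{A, C, Q, U}

N → fault, frames (N)
C → fault, frames (N C)
J → fault, frames (N C J)
A → fault, frames (N C J A)
U → fault, evict N, frames (C J A U)
A → hit
X → fault, evict C, frames (J A U X)
U → hit
S → fault, evict J, frames (A U X S)
U → hit
Q → fault, evict A, frames (U X S Q)
S → hit
U → hit
A → fault, evict U, frames (X S Q A)
Q → hit
U → fault, evict X, frames (S Q A U)
C → fault, evict S, frames (Q A U C)
Q → hit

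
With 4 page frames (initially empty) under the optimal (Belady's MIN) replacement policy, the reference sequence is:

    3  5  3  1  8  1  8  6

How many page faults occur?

5

3: miss, frames [3]
5: miss, frames [3, 5]
3: hit
1: miss, frames [3, 5, 1]
8: miss, frames [3, 5, 1, 8]
1: hit
8: hit
6: miss, evict 8, frames [3, 5, 1, 6]
Page faults: 5.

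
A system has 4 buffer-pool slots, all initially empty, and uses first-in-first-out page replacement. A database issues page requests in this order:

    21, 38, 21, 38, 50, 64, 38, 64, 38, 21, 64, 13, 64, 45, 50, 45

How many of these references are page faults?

6

21 -> miss, frames (21)
38 -> miss, frames (21 38)
21 -> hit
38 -> hit
50 -> miss, frames (21 38 50)
64 -> miss, frames (21 38 50 64)
38 -> hit
64 -> hit
38 -> hit
21 -> hit
64 -> hit
13 -> miss, evict 21, frames (38 50 64 13)
64 -> hit
45 -> miss, evict 38, frames (50 64 13 45)
50 -> hit
45 -> hit
Page faults: 6.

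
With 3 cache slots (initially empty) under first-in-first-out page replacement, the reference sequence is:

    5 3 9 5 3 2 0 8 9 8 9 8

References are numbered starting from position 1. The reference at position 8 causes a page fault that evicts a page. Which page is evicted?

9

pos 1: 5 → miss, frames [5]
pos 2: 3 → miss, frames [5, 3]
pos 3: 9 → miss, frames [5, 3, 9]
pos 4: 5 → hit
pos 5: 3 → hit
pos 6: 2 → miss, evict 5, frames [3, 9, 2]
pos 7: 0 → miss, evict 3, frames [9, 2, 0]
pos 8: 8 → miss, evict 9, frames [2, 0, 8]
At position 8, page 9 is evicted.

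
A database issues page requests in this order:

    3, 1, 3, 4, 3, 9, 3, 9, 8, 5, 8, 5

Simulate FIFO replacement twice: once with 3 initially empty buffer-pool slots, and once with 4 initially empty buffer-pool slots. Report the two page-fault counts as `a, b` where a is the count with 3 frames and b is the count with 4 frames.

3 frames: F F . F . F F . F F . . → 7 faults.
4 frames: F F . F . F . . F F . . → 6 faults.
6 < 7: adding a frame reduced faults, as is typical.

7, 6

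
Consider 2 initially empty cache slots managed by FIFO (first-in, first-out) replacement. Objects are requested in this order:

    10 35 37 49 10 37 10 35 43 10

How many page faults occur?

10 -> miss, frames {10}
35 -> miss, frames {10,35}
37 -> miss, evict 10, frames {35,37}
49 -> miss, evict 35, frames {37,49}
10 -> miss, evict 37, frames {49,10}
37 -> miss, evict 49, frames {10,37}
10 -> hit
35 -> miss, evict 10, frames {37,35}
43 -> miss, evict 37, frames {35,43}
10 -> miss, evict 35, frames {43,10}
Page faults: 9.

9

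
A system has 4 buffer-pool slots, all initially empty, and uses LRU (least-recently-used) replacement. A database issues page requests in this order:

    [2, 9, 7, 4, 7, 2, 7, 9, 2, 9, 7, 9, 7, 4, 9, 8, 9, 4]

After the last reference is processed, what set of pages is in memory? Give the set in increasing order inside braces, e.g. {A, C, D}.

2: miss, frames {2}
9: miss, frames {2,9}
7: miss, frames {2,9,7}
4: miss, frames {2,9,7,4}
7: hit
2: hit
7: hit
9: hit
2: hit
9: hit
7: hit
9: hit
7: hit
4: hit
9: hit
8: miss, evict 2, frames {7,4,9,8}
9: hit
4: hit

{4, 7, 8, 9}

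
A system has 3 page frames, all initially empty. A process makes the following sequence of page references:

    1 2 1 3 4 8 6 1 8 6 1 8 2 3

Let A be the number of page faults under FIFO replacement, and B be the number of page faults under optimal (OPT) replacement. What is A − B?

1

Under FIFO: F F . F F F F F . . . . F F → 9 faults.
Under OPT: F F . F F F F . . . . . F F → 8 faults.
A − B = 9 − 8 = 1.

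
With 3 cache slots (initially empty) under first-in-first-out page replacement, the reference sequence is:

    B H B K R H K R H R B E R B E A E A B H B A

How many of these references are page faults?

9

B: miss, frames {B}
H: miss, frames {B,H}
B: hit
K: miss, frames {B,H,K}
R: miss, evict B, frames {H,K,R}
H: hit
K: hit
R: hit
H: hit
R: hit
B: miss, evict H, frames {K,R,B}
E: miss, evict K, frames {R,B,E}
R: hit
B: hit
E: hit
A: miss, evict R, frames {B,E,A}
E: hit
A: hit
B: hit
H: miss, evict B, frames {E,A,H}
B: miss, evict E, frames {A,H,B}
A: hit
Page faults: 9.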